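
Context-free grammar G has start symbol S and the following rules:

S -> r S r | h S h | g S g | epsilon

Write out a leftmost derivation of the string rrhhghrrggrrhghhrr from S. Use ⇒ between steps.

S ⇒ rSr   [S -> r S r]
rSr ⇒ rrSrr   [S -> r S r]
rrSrr ⇒ rrhShrr   [S -> h S h]
rrhShrr ⇒ rrhhShhrr   [S -> h S h]
rrhhShhrr ⇒ rrhhgSghhrr   [S -> g S g]
rrhhgSghhrr ⇒ rrhhghShghhrr   [S -> h S h]
rrhhghShghhrr ⇒ rrhhghrSrhghhrr   [S -> r S r]
rrhhghrSrhghhrr ⇒ rrhhghrrSrrhghhrr   [S -> r S r]
rrhhghrrSrrhghhrr ⇒ rrhhghrrgSgrrhghhrr   [S -> g S g]
rrhhghrrgSgrrhghhrr ⇒ rrhhghrrggrrhghhrr   [S -> epsilon]

S ⇒ rSr ⇒ rrSrr ⇒ rrhShrr ⇒ rrhhShhrr ⇒ rrhhgSghhrr ⇒ rrhhghShghhrr ⇒ rrhhghrSrhghhrr ⇒ rrhhghrrSrrhghhrr ⇒ rrhhghrrgSgrrhghhrr ⇒ rrhhghrrggrrhghhrr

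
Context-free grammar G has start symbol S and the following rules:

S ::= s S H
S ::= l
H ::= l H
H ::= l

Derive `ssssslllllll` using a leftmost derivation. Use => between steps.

S=>sSH=>ssSHH=>sssSHHH=>ssssSHHHH=>sssssSHHHHH=>ssssslHHHHH=>sssssllHHHH=>ssssslllHHHH=>sssssllllHHH=>ssssslllllHH=>sssssllllllH=>ssssslllllll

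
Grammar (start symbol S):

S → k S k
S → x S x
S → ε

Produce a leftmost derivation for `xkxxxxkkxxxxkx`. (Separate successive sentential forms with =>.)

S => xSx   [S → x S x]
xSx => xkSkx   [S → k S k]
xkSkx => xkxSxkx   [S → x S x]
xkxSxkx => xkxxSxxkx   [S → x S x]
xkxxSxxkx => xkxxxSxxxkx   [S → x S x]
xkxxxSxxxkx => xkxxxxSxxxxkx   [S → x S x]
xkxxxxSxxxxkx => xkxxxxkSkxxxxkx   [S → k S k]
xkxxxxkSkxxxxkx => xkxxxxkkxxxxkx   [S → ε]

S=>xSx=>xkSkx=>xkxSxkx=>xkxxSxxkx=>xkxxxSxxxkx=>xkxxxxSxxxxkx=>xkxxxxkSkxxxxkx=>xkxxxxkkxxxxkx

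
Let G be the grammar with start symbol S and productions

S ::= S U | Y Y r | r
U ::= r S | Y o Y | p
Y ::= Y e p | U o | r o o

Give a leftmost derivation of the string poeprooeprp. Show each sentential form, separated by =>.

S => SU   [S ::= S U]
SU => YYrU   [S ::= Y Y r]
YYrU => YepYrU   [Y ::= Y e p]
YepYrU => UoepYrU   [Y ::= U o]
UoepYrU => poepYrU   [U ::= p]
poepYrU => poepYeprU   [Y ::= Y e p]
poepYeprU => poeprooeprU   [Y ::= r o o]
poeprooeprU => poeprooeprp   [U ::= p]

S => SU => YYrU => YepYrU => UoepYrU => poepYrU => poepYeprU => poeprooeprU => poeprooeprp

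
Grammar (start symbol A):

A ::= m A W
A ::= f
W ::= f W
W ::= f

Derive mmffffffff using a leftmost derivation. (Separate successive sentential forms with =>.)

A => mAW => mmAWW => mmfWW => mmffWW => mmfffWW => mmffffW => mmfffffW => mmffffffW => mmfffffffW => mmffffffff

A => mAW   [A ::= m A W]
mAW => mmAWW   [A ::= m A W]
mmAWW => mmfWW   [A ::= f]
mmfWW => mmffWW   [W ::= f W]
mmffWW => mmfffWW   [W ::= f W]
mmfffWW => mmffffW   [W ::= f]
mmffffW => mmfffffW   [W ::= f W]
mmfffffW => mmffffffW   [W ::= f W]
mmffffffW => mmfffffffW   [W ::= f W]
mmfffffffW => mmffffffff   [W ::= f]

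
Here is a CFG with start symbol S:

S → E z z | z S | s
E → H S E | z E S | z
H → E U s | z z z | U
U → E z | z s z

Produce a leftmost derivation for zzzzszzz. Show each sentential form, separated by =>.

S => zS   [S → z S]
zS => zEzz   [S → E z z]
zEzz => zHSEzz   [E → H S E]
zHSEzz => zzzzSEzz   [H → z z z]
zzzzSEzz => zzzzsEzz   [S → s]
zzzzsEzz => zzzzszzz   [E → z]

S => zS => zEzz => zHSEzz => zzzzSEzz => zzzzsEzz => zzzzszzz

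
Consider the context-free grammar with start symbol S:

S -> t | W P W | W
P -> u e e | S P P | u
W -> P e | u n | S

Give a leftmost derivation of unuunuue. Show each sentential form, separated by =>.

S => W   [S -> W]
W => Pe   [W -> P e]
Pe => SPPe   [P -> S P P]
SPPe => WPWPPe   [S -> W P W]
WPWPPe => unPWPPe   [W -> u n]
unPWPPe => unuWPPe   [P -> u]
unuWPPe => unuunPPe   [W -> u n]
unuunPPe => unuunuPe   [P -> u]
unuunuPe => unuunuue   [P -> u]

S => W => Pe => SPPe => WPWPPe => unPWPPe => unuWPPe => unuunPPe => unuunuPe => unuunuue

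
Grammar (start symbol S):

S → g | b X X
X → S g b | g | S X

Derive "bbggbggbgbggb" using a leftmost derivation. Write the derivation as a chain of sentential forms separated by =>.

S => bXX => bSgbX => bbXXgbX => bbSgbXgbX => bbggbXgbX => bbggbSgbgbX => bbggbggbgbX => bbggbggbgbSgb => bbggbggbgbggb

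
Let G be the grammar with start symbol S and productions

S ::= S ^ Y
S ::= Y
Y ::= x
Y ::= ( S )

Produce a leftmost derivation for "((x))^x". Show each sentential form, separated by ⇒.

S ⇒ S^Y   [S ::= S ^ Y]
S^Y ⇒ Y^Y   [S ::= Y]
Y^Y ⇒ (S)^Y   [Y ::= ( S )]
(S)^Y ⇒ (Y)^Y   [S ::= Y]
(Y)^Y ⇒ ((S))^Y   [Y ::= ( S )]
((S))^Y ⇒ ((Y))^Y   [S ::= Y]
((Y))^Y ⇒ ((x))^Y   [Y ::= x]
((x))^Y ⇒ ((x))^x   [Y ::= x]

S ⇒ S^Y ⇒ Y^Y ⇒ (S)^Y ⇒ (Y)^Y ⇒ ((S))^Y ⇒ ((Y))^Y ⇒ ((x))^Y ⇒ ((x))^x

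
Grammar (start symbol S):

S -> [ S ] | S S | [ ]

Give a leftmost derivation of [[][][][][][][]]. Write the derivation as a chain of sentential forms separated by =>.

S => [S]   [S -> [ S ]]
[S] => [SS]   [S -> S S]
[SS] => [SSS]   [S -> S S]
[SSS] => [SSSS]   [S -> S S]
[SSSS] => [SSSSS]   [S -> S S]
[SSSSS] => [SSSSSS]   [S -> S S]
[SSSSSS] => [SSSSSSS]   [S -> S S]
[SSSSSSS] => [[]SSSSSS]   [S -> [ ]]
[[]SSSSSS] => [[][]SSSSS]   [S -> [ ]]
[[][]SSSSS] => [[][][]SSSS]   [S -> [ ]]
[[][][]SSSS] => [[][][][]SSS]   [S -> [ ]]
[[][][][]SSS] => [[][][][][]SS]   [S -> [ ]]
[[][][][][]SS] => [[][][][][][]S]   [S -> [ ]]
[[][][][][][]S] => [[][][][][][][]]   [S -> [ ]]

S=>[S]=>[SS]=>[SSS]=>[SSSS]=>[SSSSS]=>[SSSSSS]=>[SSSSSSS]=>[[]SSSSSS]=>[[][]SSSSS]=>[[][][]SSSS]=>[[][][][]SSS]=>[[][][][][]SS]=>[[][][][][][]S]=>[[][][][][][][]]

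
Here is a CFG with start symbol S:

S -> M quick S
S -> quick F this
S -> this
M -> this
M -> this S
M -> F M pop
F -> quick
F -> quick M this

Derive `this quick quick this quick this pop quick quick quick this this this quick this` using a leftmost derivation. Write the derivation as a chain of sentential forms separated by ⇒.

S ⇒ M quick S   [S -> M quick S]
M quick S ⇒ this S quick S   [M -> this S]
this S quick S ⇒ this quick F this quick S   [S -> quick F this]
this quick F this quick S ⇒ this quick quick M this this quick S   [F -> quick M this]
this quick quick M this this quick S ⇒ this quick quick this S this this quick S   [M -> this S]
this quick quick this S this this quick S ⇒ this quick quick this M quick S this this quick S   [S -> M quick S]
this quick quick this M quick S this this quick S ⇒ this quick quick this F M pop quick S this this quick S   [M -> F M pop]
this quick quick this F M pop quick S this this quick S ⇒ this quick quick this quick M pop quick S this this quick S   [F -> quick]
this quick quick this quick M pop quick S this this quick S ⇒ this quick quick this quick this pop quick S this this quick S   [M -> this]
this quick quick this quick this pop quick S this this quick S ⇒ this quick quick this quick this pop quick quick F this this this quick S   [S -> quick F this]
this quick quick this quick this pop quick quick F this this this quick S ⇒ this quick quick this quick this pop quick quick quick this this this quick S   [F -> quick]
this quick quick this quick this pop quick quick quick this this this quick S ⇒ this quick quick this quick this pop quick quick quick this this this quick this   [S -> this]

S ⇒ M quick S ⇒ this S quick S ⇒ this quick F this quick S ⇒ this quick quick M this this quick S ⇒ this quick quick this S this this quick S ⇒ this quick quick this M quick S this this quick S ⇒ this quick quick this F M pop quick S this this quick S ⇒ this quick quick this quick M pop quick S this this quick S ⇒ this quick quick this quick this pop quick S this this quick S ⇒ this quick quick this quick this pop quick quick F this this this quick S ⇒ this quick quick this quick this pop quick quick quick this this this quick S ⇒ this quick quick this quick this pop quick quick quick this this this quick this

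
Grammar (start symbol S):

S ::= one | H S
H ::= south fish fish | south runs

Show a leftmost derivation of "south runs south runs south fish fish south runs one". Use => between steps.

S => H S => south runs S => south runs H S => south runs south runs S => south runs south runs H S => south runs south runs south fish fish S => south runs south runs south fish fish H S => south runs south runs south fish fish south runs S => south runs south runs south fish fish south runs one

S => H S   [S ::= H S]
H S => south runs S   [H ::= south runs]
south runs S => south runs H S   [S ::= H S]
south runs H S => south runs south runs S   [H ::= south runs]
south runs south runs S => south runs south runs H S   [S ::= H S]
south runs south runs H S => south runs south runs south fish fish S   [H ::= south fish fish]
south runs south runs south fish fish S => south runs south runs south fish fish H S   [S ::= H S]
south runs south runs south fish fish H S => south runs south runs south fish fish south runs S   [H ::= south runs]
south runs south runs south fish fish south runs S => south runs south runs south fish fish south runs one   [S ::= one]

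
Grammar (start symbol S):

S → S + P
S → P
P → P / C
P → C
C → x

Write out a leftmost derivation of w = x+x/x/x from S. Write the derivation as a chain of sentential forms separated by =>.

S => S+P => P+P => C+P => x+P => x+P/C => x+P/C/C => x+C/C/C => x+x/C/C => x+x/x/C => x+x/x/x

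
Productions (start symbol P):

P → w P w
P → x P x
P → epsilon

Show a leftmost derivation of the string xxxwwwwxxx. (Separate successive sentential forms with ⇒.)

P ⇒ xPx   [P → x P x]
xPx ⇒ xxPxx   [P → x P x]
xxPxx ⇒ xxxPxxx   [P → x P x]
xxxPxxx ⇒ xxxwPwxxx   [P → w P w]
xxxwPwxxx ⇒ xxxwwPwwxxx   [P → w P w]
xxxwwPwwxxx ⇒ xxxwwwwxxx   [P → epsilon]

P ⇒ xPx ⇒ xxPxx ⇒ xxxPxxx ⇒ xxxwPwxxx ⇒ xxxwwPwwxxx ⇒ xxxwwwwxxx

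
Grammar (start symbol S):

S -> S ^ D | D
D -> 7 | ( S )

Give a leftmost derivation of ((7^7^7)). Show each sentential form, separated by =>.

S => D => (S) => (D) => ((S)) => ((S^D)) => ((S^D^D)) => ((D^D^D)) => ((7^D^D)) => ((7^7^D)) => ((7^7^7))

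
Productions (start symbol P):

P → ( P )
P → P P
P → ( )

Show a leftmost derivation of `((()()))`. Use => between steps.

P => (P) => ((P)) => ((PP)) => ((()P)) => ((()()))

P => (P)   [P → ( P )]
(P) => ((P))   [P → ( P )]
((P)) => ((PP))   [P → P P]
((PP)) => ((()P))   [P → ( )]
((()P)) => ((()()))   [P → ( )]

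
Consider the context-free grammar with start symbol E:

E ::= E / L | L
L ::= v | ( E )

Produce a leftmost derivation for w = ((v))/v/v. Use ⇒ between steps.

E ⇒ E/L ⇒ E/L/L ⇒ L/L/L ⇒ (E)/L/L ⇒ (L)/L/L ⇒ ((E))/L/L ⇒ ((L))/L/L ⇒ ((v))/L/L ⇒ ((v))/v/L ⇒ ((v))/v/v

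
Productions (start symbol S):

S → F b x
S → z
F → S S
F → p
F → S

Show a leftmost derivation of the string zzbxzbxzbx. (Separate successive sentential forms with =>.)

S=>Fbx=>SSbx=>FbxSbx=>SSbxSbx=>FbxSbxSbx=>SSbxSbxSbx=>zSbxSbxSbx=>zzbxSbxSbx=>zzbxzbxSbx=>zzbxzbxzbx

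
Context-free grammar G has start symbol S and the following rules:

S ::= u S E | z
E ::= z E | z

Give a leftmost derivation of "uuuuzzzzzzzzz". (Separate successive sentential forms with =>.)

S => uSE => uuSEE => uuuSEEE => uuuuSEEEE => uuuuzEEEE => uuuuzzEEE => uuuuzzzEEE => uuuuzzzzEEE => uuuuzzzzzEE => uuuuzzzzzzEE => uuuuzzzzzzzEE => uuuuzzzzzzzzE => uuuuzzzzzzzzz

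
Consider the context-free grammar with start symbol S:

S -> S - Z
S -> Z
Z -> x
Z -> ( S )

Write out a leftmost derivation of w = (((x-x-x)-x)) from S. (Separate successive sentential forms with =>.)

S => Z => (S) => (Z) => ((S)) => ((S-Z)) => ((Z-Z)) => (((S)-Z)) => (((S-Z)-Z)) => (((S-Z-Z)-Z)) => (((Z-Z-Z)-Z)) => (((x-Z-Z)-Z)) => (((x-x-Z)-Z)) => (((x-x-x)-Z)) => (((x-x-x)-x))

S => Z   [S -> Z]
Z => (S)   [Z -> ( S )]
(S) => (Z)   [S -> Z]
(Z) => ((S))   [Z -> ( S )]
((S)) => ((S-Z))   [S -> S - Z]
((S-Z)) => ((Z-Z))   [S -> Z]
((Z-Z)) => (((S)-Z))   [Z -> ( S )]
(((S)-Z)) => (((S-Z)-Z))   [S -> S - Z]
(((S-Z)-Z)) => (((S-Z-Z)-Z))   [S -> S - Z]
(((S-Z-Z)-Z)) => (((Z-Z-Z)-Z))   [S -> Z]
(((Z-Z-Z)-Z)) => (((x-Z-Z)-Z))   [Z -> x]
(((x-Z-Z)-Z)) => (((x-x-Z)-Z))   [Z -> x]
(((x-x-Z)-Z)) => (((x-x-x)-Z))   [Z -> x]
(((x-x-x)-Z)) => (((x-x-x)-x))   [Z -> x]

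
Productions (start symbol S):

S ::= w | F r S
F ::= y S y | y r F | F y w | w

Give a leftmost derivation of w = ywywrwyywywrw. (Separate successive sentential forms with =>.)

S => FrS => FywrS => FywywrS => ySyywywrS => yFrSyywywrS => yFywrSyywywrS => ywywrSyywywrS => ywywrwyywywrS => ywywrwyywywrw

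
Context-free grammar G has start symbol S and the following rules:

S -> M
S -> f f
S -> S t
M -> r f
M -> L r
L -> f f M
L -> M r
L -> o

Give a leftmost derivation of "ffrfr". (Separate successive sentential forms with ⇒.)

S ⇒ M   [S -> M]
M ⇒ Lr   [M -> L r]
Lr ⇒ ffMr   [L -> f f M]
ffMr ⇒ ffrfr   [M -> r f]

S⇒M⇒Lr⇒ffMr⇒ffrfr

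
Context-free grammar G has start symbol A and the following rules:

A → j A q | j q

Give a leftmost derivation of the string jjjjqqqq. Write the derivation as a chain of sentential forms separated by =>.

A => jAq => jjAqq => jjjAqqq => jjjjqqqq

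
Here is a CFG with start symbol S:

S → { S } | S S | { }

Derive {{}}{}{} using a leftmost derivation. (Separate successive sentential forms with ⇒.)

S⇒SS⇒SSS⇒{S}SS⇒{{}}SS⇒{{}}{}S⇒{{}}{}{}

S ⇒ SS   [S → S S]
SS ⇒ SSS   [S → S S]
SSS ⇒ {S}SS   [S → { S }]
{S}SS ⇒ {{}}SS   [S → { }]
{{}}SS ⇒ {{}}{}S   [S → { }]
{{}}{}S ⇒ {{}}{}{}   [S → { }]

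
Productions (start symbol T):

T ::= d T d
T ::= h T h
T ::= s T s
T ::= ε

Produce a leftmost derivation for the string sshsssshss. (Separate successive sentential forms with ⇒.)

T ⇒ sTs ⇒ ssTss ⇒ sshThss ⇒ sshsTshss ⇒ sshssTsshss ⇒ sshsssshss

T ⇒ sTs   [T ::= s T s]
sTs ⇒ ssTss   [T ::= s T s]
ssTss ⇒ sshThss   [T ::= h T h]
sshThss ⇒ sshsTshss   [T ::= s T s]
sshsTshss ⇒ sshssTsshss   [T ::= s T s]
sshssTsshss ⇒ sshsssshss   [T ::= ε]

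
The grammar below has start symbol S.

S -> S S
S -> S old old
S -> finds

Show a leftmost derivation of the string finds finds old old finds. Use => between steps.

S => S S   [S -> S S]
S S => S S S   [S -> S S]
S S S => finds S S   [S -> finds]
finds S S => finds S old old S   [S -> S old old]
finds S old old S => finds finds old old S   [S -> finds]
finds finds old old S => finds finds old old finds   [S -> finds]

S => S S => S S S => finds S S => finds S old old S => finds finds old old S => finds finds old old finds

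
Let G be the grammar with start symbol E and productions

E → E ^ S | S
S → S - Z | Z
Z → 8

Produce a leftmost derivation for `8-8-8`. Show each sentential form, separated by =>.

E => S   [E → S]
S => S-Z   [S → S - Z]
S-Z => S-Z-Z   [S → S - Z]
S-Z-Z => Z-Z-Z   [S → Z]
Z-Z-Z => 8-Z-Z   [Z → 8]
8-Z-Z => 8-8-Z   [Z → 8]
8-8-Z => 8-8-8   [Z → 8]

E => S => S-Z => S-Z-Z => Z-Z-Z => 8-Z-Z => 8-8-Z => 8-8-8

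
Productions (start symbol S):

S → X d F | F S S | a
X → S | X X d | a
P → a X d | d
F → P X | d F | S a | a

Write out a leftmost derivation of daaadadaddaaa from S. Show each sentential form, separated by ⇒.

S ⇒ FSS   [S → F S S]
FSS ⇒ dFSS   [F → d F]
dFSS ⇒ dPXSS   [F → P X]
dPXSS ⇒ daXdXSS   [P → a X d]
daXdXSS ⇒ daXXddXSS   [X → X X d]
daXXddXSS ⇒ daXXdXddXSS   [X → X X d]
daXXdXddXSS ⇒ daXXdXdXddXSS   [X → X X d]
daXXdXdXddXSS ⇒ daaXdXdXddXSS   [X → a]
daaXdXdXddXSS ⇒ daaadXdXddXSS   [X → a]
daaadXdXddXSS ⇒ daaadadXddXSS   [X → a]
daaadadXddXSS ⇒ daaadadaddXSS   [X → a]
daaadadaddXSS ⇒ daaadadaddaSS   [X → a]
daaadadaddaSS ⇒ daaadadaddaaS   [S → a]
daaadadaddaaS ⇒ daaadadaddaaa   [S → a]

S ⇒ FSS ⇒ dFSS ⇒ dPXSS ⇒ daXdXSS ⇒ daXXddXSS ⇒ daXXdXddXSS ⇒ daXXdXdXddXSS ⇒ daaXdXdXddXSS ⇒ daaadXdXddXSS ⇒ daaadadXddXSS ⇒ daaadadaddXSS ⇒ daaadadaddaSS ⇒ daaadadaddaaS ⇒ daaadadaddaaa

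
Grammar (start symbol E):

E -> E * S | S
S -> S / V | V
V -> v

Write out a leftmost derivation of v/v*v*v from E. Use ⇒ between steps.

E⇒E*S⇒E*S*S⇒S*S*S⇒S/V*S*S⇒V/V*S*S⇒v/V*S*S⇒v/v*S*S⇒v/v*V*S⇒v/v*v*S⇒v/v*v*V⇒v/v*v*v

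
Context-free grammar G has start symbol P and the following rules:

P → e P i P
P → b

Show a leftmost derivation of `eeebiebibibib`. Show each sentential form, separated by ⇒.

P⇒ePiP⇒eePiPiP⇒eeePiPiPiP⇒eeebiPiPiP⇒eeebiePiPiPiP⇒eeebiebiPiPiP⇒eeebiebibiPiP⇒eeebiebibibiP⇒eeebiebibibib

P ⇒ ePiP   [P → e P i P]
ePiP ⇒ eePiPiP   [P → e P i P]
eePiPiP ⇒ eeePiPiPiP   [P → e P i P]
eeePiPiPiP ⇒ eeebiPiPiP   [P → b]
eeebiPiPiP ⇒ eeebiePiPiPiP   [P → e P i P]
eeebiePiPiPiP ⇒ eeebiebiPiPiP   [P → b]
eeebiebiPiPiP ⇒ eeebiebibiPiP   [P → b]
eeebiebibiPiP ⇒ eeebiebibibiP   [P → b]
eeebiebibibiP ⇒ eeebiebibibib   [P → b]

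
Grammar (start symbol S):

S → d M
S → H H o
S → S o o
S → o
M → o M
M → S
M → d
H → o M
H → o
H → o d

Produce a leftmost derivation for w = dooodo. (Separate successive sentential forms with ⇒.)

S ⇒ dM   [S → d M]
dM ⇒ dS   [M → S]
dS ⇒ dHHo   [S → H H o]
dHHo ⇒ doHo   [H → o]
doHo ⇒ dooMo   [H → o M]
dooMo ⇒ doooMo   [M → o M]
doooMo ⇒ dooodo   [M → d]

S ⇒ dM ⇒ dS ⇒ dHHo ⇒ doHo ⇒ dooMo ⇒ doooMo ⇒ dooodo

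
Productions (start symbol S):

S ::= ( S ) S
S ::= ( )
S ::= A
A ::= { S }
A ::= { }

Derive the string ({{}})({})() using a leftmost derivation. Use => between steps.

S => (S)S   [S ::= ( S ) S]
(S)S => (A)S   [S ::= A]
(A)S => ({S})S   [A ::= { S }]
({S})S => ({A})S   [S ::= A]
({A})S => ({{}})S   [A ::= { }]
({{}})S => ({{}})(S)S   [S ::= ( S ) S]
({{}})(S)S => ({{}})(A)S   [S ::= A]
({{}})(A)S => ({{}})({})S   [A ::= { }]
({{}})({})S => ({{}})({})()   [S ::= ( )]

S=>(S)S=>(A)S=>({S})S=>({A})S=>({{}})S=>({{}})(S)S=>({{}})(A)S=>({{}})({})S=>({{}})({})()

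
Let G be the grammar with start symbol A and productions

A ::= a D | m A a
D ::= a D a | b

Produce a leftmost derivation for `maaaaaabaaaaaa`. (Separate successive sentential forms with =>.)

A => mAa   [A ::= m A a]
mAa => maDa   [A ::= a D]
maDa => maaDaa   [D ::= a D a]
maaDaa => maaaDaaa   [D ::= a D a]
maaaDaaa => maaaaDaaaa   [D ::= a D a]
maaaaDaaaa => maaaaaDaaaaa   [D ::= a D a]
maaaaaDaaaaa => maaaaaaDaaaaaa   [D ::= a D a]
maaaaaaDaaaaaa => maaaaaabaaaaaa   [D ::= b]

A=>mAa=>maDa=>maaDaa=>maaaDaaa=>maaaaDaaaa=>maaaaaDaaaaa=>maaaaaaDaaaaaa=>maaaaaabaaaaaa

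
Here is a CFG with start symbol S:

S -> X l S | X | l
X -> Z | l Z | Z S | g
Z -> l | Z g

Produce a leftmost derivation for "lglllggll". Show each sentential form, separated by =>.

S => XlS => ZlS => ZglS => lglS => lglXlS => lgllZlS => lgllZglS => lgllZgglS => lglllgglS => lglllggll

S => XlS   [S -> X l S]
XlS => ZlS   [X -> Z]
ZlS => ZglS   [Z -> Z g]
ZglS => lglS   [Z -> l]
lglS => lglXlS   [S -> X l S]
lglXlS => lgllZlS   [X -> l Z]
lgllZlS => lgllZglS   [Z -> Z g]
lgllZglS => lgllZgglS   [Z -> Z g]
lgllZgglS => lglllgglS   [Z -> l]
lglllgglS => lglllggll   [S -> l]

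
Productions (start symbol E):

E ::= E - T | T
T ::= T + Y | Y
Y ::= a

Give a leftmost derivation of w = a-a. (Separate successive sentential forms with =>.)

E => E-T => T-T => Y-T => a-T => a-Y => a-a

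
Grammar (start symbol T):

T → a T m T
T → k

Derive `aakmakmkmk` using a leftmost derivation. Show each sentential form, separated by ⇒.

T ⇒ aTmT ⇒ aaTmTmT ⇒ aakmTmT ⇒ aakmaTmTmT ⇒ aakmakmTmT ⇒ aakmakmkmT ⇒ aakmakmkmk

T ⇒ aTmT   [T → a T m T]
aTmT ⇒ aaTmTmT   [T → a T m T]
aaTmTmT ⇒ aakmTmT   [T → k]
aakmTmT ⇒ aakmaTmTmT   [T → a T m T]
aakmaTmTmT ⇒ aakmakmTmT   [T → k]
aakmakmTmT ⇒ aakmakmkmT   [T → k]
aakmakmkmT ⇒ aakmakmkmk   [T → k]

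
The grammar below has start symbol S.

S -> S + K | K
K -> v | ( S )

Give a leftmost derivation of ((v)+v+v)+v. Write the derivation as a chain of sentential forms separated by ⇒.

S ⇒ S+K ⇒ K+K ⇒ (S)+K ⇒ (S+K)+K ⇒ (S+K+K)+K ⇒ (K+K+K)+K ⇒ ((S)+K+K)+K ⇒ ((K)+K+K)+K ⇒ ((v)+K+K)+K ⇒ ((v)+v+K)+K ⇒ ((v)+v+v)+K ⇒ ((v)+v+v)+v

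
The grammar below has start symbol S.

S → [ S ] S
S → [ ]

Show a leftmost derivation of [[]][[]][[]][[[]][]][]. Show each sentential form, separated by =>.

S => [S]S => [[]]S => [[]][S]S => [[]][[]]S => [[]][[]][S]S => [[]][[]][[]]S => [[]][[]][[]][S]S => [[]][[]][[]][[S]S]S => [[]][[]][[]][[[]]S]S => [[]][[]][[]][[[]][]]S => [[]][[]][[]][[[]][]][]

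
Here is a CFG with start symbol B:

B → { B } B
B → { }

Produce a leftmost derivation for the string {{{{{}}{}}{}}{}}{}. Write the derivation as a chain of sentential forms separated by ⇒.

B ⇒ {B}B   [B → { B } B]
{B}B ⇒ {{B}B}B   [B → { B } B]
{{B}B}B ⇒ {{{B}B}B}B   [B → { B } B]
{{{B}B}B}B ⇒ {{{{B}B}B}B}B   [B → { B } B]
{{{{B}B}B}B}B ⇒ {{{{{}}B}B}B}B   [B → { }]
{{{{{}}B}B}B}B ⇒ {{{{{}}{}}B}B}B   [B → { }]
{{{{{}}{}}B}B}B ⇒ {{{{{}}{}}{}}B}B   [B → { }]
{{{{{}}{}}{}}B}B ⇒ {{{{{}}{}}{}}{}}B   [B → { }]
{{{{{}}{}}{}}{}}B ⇒ {{{{{}}{}}{}}{}}{}   [B → { }]

B ⇒ {B}B ⇒ {{B}B}B ⇒ {{{B}B}B}B ⇒ {{{{B}B}B}B}B ⇒ {{{{{}}B}B}B}B ⇒ {{{{{}}{}}B}B}B ⇒ {{{{{}}{}}{}}B}B ⇒ {{{{{}}{}}{}}{}}B ⇒ {{{{{}}{}}{}}{}}{}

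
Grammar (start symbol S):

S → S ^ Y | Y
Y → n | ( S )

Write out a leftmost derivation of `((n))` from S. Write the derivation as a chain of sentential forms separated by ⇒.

S⇒Y⇒(S)⇒(Y)⇒((S))⇒((Y))⇒((n))

S ⇒ Y   [S → Y]
Y ⇒ (S)   [Y → ( S )]
(S) ⇒ (Y)   [S → Y]
(Y) ⇒ ((S))   [Y → ( S )]
((S)) ⇒ ((Y))   [S → Y]
((Y)) ⇒ ((n))   [Y → n]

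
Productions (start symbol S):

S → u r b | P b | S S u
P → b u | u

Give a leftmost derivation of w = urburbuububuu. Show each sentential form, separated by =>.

S => SSu => SSuSu => urbSuSu => urburbuSu => urburbuSSuu => urburbuPbSuu => urburbuubSuu => urburbuubPbuu => urburbuububuu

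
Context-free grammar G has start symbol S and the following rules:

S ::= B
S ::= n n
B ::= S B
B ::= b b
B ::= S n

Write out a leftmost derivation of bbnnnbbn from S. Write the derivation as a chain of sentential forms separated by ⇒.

S ⇒ B   [S ::= B]
B ⇒ Sn   [B ::= S n]
Sn ⇒ Bn   [S ::= B]
Bn ⇒ SBn   [B ::= S B]
SBn ⇒ BBn   [S ::= B]
BBn ⇒ SBBn   [B ::= S B]
SBBn ⇒ BBBn   [S ::= B]
BBBn ⇒ bbBBn   [B ::= b b]
bbBBn ⇒ bbSnBn   [B ::= S n]
bbSnBn ⇒ bbnnnBn   [S ::= n n]
bbnnnBn ⇒ bbnnnbbn   [B ::= b b]

S⇒B⇒Sn⇒Bn⇒SBn⇒BBn⇒SBBn⇒BBBn⇒bbBBn⇒bbSnBn⇒bbnnnBn⇒bbnnnbbn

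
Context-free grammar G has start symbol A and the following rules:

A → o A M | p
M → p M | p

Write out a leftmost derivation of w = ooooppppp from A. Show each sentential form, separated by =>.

A => oAM   [A → o A M]
oAM => ooAMM   [A → o A M]
ooAMM => oooAMMM   [A → o A M]
oooAMMM => ooooAMMMM   [A → o A M]
ooooAMMMM => oooopMMMM   [A → p]
oooopMMMM => ooooppMMM   [M → p]
ooooppMMM => oooopppMM   [M → p]
oooopppMM => ooooppppM   [M → p]
ooooppppM => ooooppppp   [M → p]

A => oAM => ooAMM => oooAMMM => ooooAMMMM => oooopMMMM => ooooppMMM => oooopppMM => ooooppppM => ooooppppp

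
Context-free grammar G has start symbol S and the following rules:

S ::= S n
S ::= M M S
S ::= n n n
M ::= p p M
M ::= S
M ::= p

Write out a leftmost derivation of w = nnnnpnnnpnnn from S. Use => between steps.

S => MMS   [S ::= M M S]
MMS => SMS   [M ::= S]
SMS => MMSMS   [S ::= M M S]
MMSMS => SMSMS   [M ::= S]
SMSMS => SnMSMS   [S ::= S n]
SnMSMS => nnnnMSMS   [S ::= n n n]
nnnnMSMS => nnnnpSMS   [M ::= p]
nnnnpSMS => nnnnpnnnMS   [S ::= n n n]
nnnnpnnnMS => nnnnpnnnpS   [M ::= p]
nnnnpnnnpS => nnnnpnnnpnnn   [S ::= n n n]

S=>MMS=>SMS=>MMSMS=>SMSMS=>SnMSMS=>nnnnMSMS=>nnnnpSMS=>nnnnpnnnMS=>nnnnpnnnpS=>nnnnpnnnpnnn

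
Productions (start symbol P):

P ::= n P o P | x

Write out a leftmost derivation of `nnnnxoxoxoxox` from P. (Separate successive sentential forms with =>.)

P => nPoP => nnPoPoP => nnnPoPoPoP => nnnnPoPoPoPoP => nnnnxoPoPoPoP => nnnnxoxoPoPoP => nnnnxoxoxoPoP => nnnnxoxoxoxoP => nnnnxoxoxoxox

P => nPoP   [P ::= n P o P]
nPoP => nnPoPoP   [P ::= n P o P]
nnPoPoP => nnnPoPoPoP   [P ::= n P o P]
nnnPoPoPoP => nnnnPoPoPoPoP   [P ::= n P o P]
nnnnPoPoPoPoP => nnnnxoPoPoPoP   [P ::= x]
nnnnxoPoPoPoP => nnnnxoxoPoPoP   [P ::= x]
nnnnxoxoPoPoP => nnnnxoxoxoPoP   [P ::= x]
nnnnxoxoxoPoP => nnnnxoxoxoxoP   [P ::= x]
nnnnxoxoxoxoP => nnnnxoxoxoxox   [P ::= x]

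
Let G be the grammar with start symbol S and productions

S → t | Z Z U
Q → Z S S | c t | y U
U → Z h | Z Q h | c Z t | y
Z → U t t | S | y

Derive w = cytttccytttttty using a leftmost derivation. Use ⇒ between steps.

S ⇒ ZZU   [S → Z Z U]
ZZU ⇒ UttZU   [Z → U t t]
UttZU ⇒ cZtttZU   [U → c Z t]
cZtttZU ⇒ cytttZU   [Z → y]
cytttZU ⇒ cytttUttU   [Z → U t t]
cytttUttU ⇒ cytttcZtttU   [U → c Z t]
cytttcZtttU ⇒ cytttcUtttttU   [Z → U t t]
cytttcUtttttU ⇒ cytttccZttttttU   [U → c Z t]
cytttccZttttttU ⇒ cytttccyttttttU   [Z → y]
cytttccyttttttU ⇒ cytttccytttttty   [U → y]

S⇒ZZU⇒UttZU⇒cZtttZU⇒cytttZU⇒cytttUttU⇒cytttcZtttU⇒cytttcUtttttU⇒cytttccZttttttU⇒cytttccyttttttU⇒cytttccytttttty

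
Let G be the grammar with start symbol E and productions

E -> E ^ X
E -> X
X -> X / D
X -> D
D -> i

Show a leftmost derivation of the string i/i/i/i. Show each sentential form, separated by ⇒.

E ⇒ X ⇒ X/D ⇒ X/D/D ⇒ X/D/D/D ⇒ D/D/D/D ⇒ i/D/D/D ⇒ i/i/D/D ⇒ i/i/i/D ⇒ i/i/i/i

E ⇒ X   [E -> X]
X ⇒ X/D   [X -> X / D]
X/D ⇒ X/D/D   [X -> X / D]
X/D/D ⇒ X/D/D/D   [X -> X / D]
X/D/D/D ⇒ D/D/D/D   [X -> D]
D/D/D/D ⇒ i/D/D/D   [D -> i]
i/D/D/D ⇒ i/i/D/D   [D -> i]
i/i/D/D ⇒ i/i/i/D   [D -> i]
i/i/i/D ⇒ i/i/i/i   [D -> i]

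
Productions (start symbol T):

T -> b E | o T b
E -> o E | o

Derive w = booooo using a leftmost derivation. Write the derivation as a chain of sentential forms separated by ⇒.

T⇒bE⇒boE⇒booE⇒boooE⇒booooE⇒booooo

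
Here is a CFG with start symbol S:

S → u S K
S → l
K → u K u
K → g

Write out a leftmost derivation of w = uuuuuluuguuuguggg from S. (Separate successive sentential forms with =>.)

S=>uSK=>uuSKK=>uuuSKKK=>uuuuSKKKK=>uuuuuSKKKKK=>uuuuulKKKKK=>uuuuuluKuKKKK=>uuuuuluuKuuKKKK=>uuuuuluuguuKKKK=>uuuuuluuguuuKuKKK=>uuuuuluuguuuguKKK=>uuuuuluuguuugugKK=>uuuuuluuguuuguggK=>uuuuuluuguuuguggg

S => uSK   [S → u S K]
uSK => uuSKK   [S → u S K]
uuSKK => uuuSKKK   [S → u S K]
uuuSKKK => uuuuSKKKK   [S → u S K]
uuuuSKKKK => uuuuuSKKKKK   [S → u S K]
uuuuuSKKKKK => uuuuulKKKKK   [S → l]
uuuuulKKKKK => uuuuuluKuKKKK   [K → u K u]
uuuuuluKuKKKK => uuuuuluuKuuKKKK   [K → u K u]
uuuuuluuKuuKKKK => uuuuuluuguuKKKK   [K → g]
uuuuuluuguuKKKK => uuuuuluuguuuKuKKK   [K → u K u]
uuuuuluuguuuKuKKK => uuuuuluuguuuguKKK   [K → g]
uuuuuluuguuuguKKK => uuuuuluuguuugugKK   [K → g]
uuuuuluuguuugugKK => uuuuuluuguuuguggK   [K → g]
uuuuuluuguuuguggK => uuuuuluuguuuguggg   [K → g]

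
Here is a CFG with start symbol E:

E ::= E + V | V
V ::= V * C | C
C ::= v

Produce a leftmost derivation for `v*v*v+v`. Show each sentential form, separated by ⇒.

E ⇒ E+V ⇒ V+V ⇒ V*C+V ⇒ V*C*C+V ⇒ C*C*C+V ⇒ v*C*C+V ⇒ v*v*C+V ⇒ v*v*v+V ⇒ v*v*v+C ⇒ v*v*v+v

E ⇒ E+V   [E ::= E + V]
E+V ⇒ V+V   [E ::= V]
V+V ⇒ V*C+V   [V ::= V * C]
V*C+V ⇒ V*C*C+V   [V ::= V * C]
V*C*C+V ⇒ C*C*C+V   [V ::= C]
C*C*C+V ⇒ v*C*C+V   [C ::= v]
v*C*C+V ⇒ v*v*C+V   [C ::= v]
v*v*C+V ⇒ v*v*v+V   [C ::= v]
v*v*v+V ⇒ v*v*v+C   [V ::= C]
v*v*v+C ⇒ v*v*v+v   [C ::= v]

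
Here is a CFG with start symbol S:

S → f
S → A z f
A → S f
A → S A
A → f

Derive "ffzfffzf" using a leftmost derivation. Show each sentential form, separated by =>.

S => Azf => SAzf => AzfAzf => SAzfAzf => fAzfAzf => ffzfAzf => ffzfSfzf => ffzfffzf

S => Azf   [S → A z f]
Azf => SAzf   [A → S A]
SAzf => AzfAzf   [S → A z f]
AzfAzf => SAzfAzf   [A → S A]
SAzfAzf => fAzfAzf   [S → f]
fAzfAzf => ffzfAzf   [A → f]
ffzfAzf => ffzfSfzf   [A → S f]
ffzfSfzf => ffzfffzf   [S → f]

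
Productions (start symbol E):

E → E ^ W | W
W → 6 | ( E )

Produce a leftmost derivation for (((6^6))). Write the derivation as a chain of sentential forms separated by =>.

E => W => (E) => (W) => ((E)) => ((W)) => (((E))) => (((E^W))) => (((W^W))) => (((6^W))) => (((6^6)))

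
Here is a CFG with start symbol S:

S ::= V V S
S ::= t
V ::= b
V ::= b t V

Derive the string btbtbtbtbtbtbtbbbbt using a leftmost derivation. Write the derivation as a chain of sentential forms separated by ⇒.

S ⇒ VVS   [S ::= V V S]
VVS ⇒ btVVS   [V ::= b t V]
btVVS ⇒ btbtVVS   [V ::= b t V]
btbtVVS ⇒ btbtbtVVS   [V ::= b t V]
btbtbtVVS ⇒ btbtbtbtVVS   [V ::= b t V]
btbtbtbtVVS ⇒ btbtbtbtbtVVS   [V ::= b t V]
btbtbtbtbtVVS ⇒ btbtbtbtbtbtVVS   [V ::= b t V]
btbtbtbtbtbtVVS ⇒ btbtbtbtbtbtbtVVS   [V ::= b t V]
btbtbtbtbtbtbtVVS ⇒ btbtbtbtbtbtbtbVS   [V ::= b]
btbtbtbtbtbtbtbVS ⇒ btbtbtbtbtbtbtbbS   [V ::= b]
btbtbtbtbtbtbtbbS ⇒ btbtbtbtbtbtbtbbVVS   [S ::= V V S]
btbtbtbtbtbtbtbbVVS ⇒ btbtbtbtbtbtbtbbbVS   [V ::= b]
btbtbtbtbtbtbtbbbVS ⇒ btbtbtbtbtbtbtbbbbS   [V ::= b]
btbtbtbtbtbtbtbbbbS ⇒ btbtbtbtbtbtbtbbbbt   [S ::= t]

S⇒VVS⇒btVVS⇒btbtVVS⇒btbtbtVVS⇒btbtbtbtVVS⇒btbtbtbtbtVVS⇒btbtbtbtbtbtVVS⇒btbtbtbtbtbtbtVVS⇒btbtbtbtbtbtbtbVS⇒btbtbtbtbtbtbtbbS⇒btbtbtbtbtbtbtbbVVS⇒btbtbtbtbtbtbtbbbVS⇒btbtbtbtbtbtbtbbbbS⇒btbtbtbtbtbtbtbbbbt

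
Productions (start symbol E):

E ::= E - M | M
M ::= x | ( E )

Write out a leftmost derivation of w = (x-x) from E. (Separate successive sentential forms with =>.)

E => M => (E) => (E-M) => (M-M) => (x-M) => (x-x)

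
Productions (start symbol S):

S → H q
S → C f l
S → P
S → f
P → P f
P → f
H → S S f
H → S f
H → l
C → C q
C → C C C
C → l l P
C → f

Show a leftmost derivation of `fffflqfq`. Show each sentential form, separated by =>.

S => Hq => SSfq => PSfq => PfSfq => PffSfq => PfffSfq => ffffSfq => ffffHqfq => fffflqfq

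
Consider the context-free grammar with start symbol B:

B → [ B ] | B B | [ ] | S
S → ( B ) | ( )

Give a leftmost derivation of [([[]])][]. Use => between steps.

B => BB => [B]B => [S]B => [(B)]B => [([B])]B => [([[]])]B => [([[]])][]

B => BB   [B → B B]
BB => [B]B   [B → [ B ]]
[B]B => [S]B   [B → S]
[S]B => [(B)]B   [S → ( B )]
[(B)]B => [([B])]B   [B → [ B ]]
[([B])]B => [([[]])]B   [B → [ ]]
[([[]])]B => [([[]])][]   [B → [ ]]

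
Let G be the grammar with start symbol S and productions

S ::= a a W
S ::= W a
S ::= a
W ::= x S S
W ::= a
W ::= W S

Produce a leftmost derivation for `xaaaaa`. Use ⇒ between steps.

S ⇒ Wa ⇒ xSSa ⇒ xaaWSa ⇒ xaaaSa ⇒ xaaaaa

S ⇒ Wa   [S ::= W a]
Wa ⇒ xSSa   [W ::= x S S]
xSSa ⇒ xaaWSa   [S ::= a a W]
xaaWSa ⇒ xaaaSa   [W ::= a]
xaaaSa ⇒ xaaaaa   [S ::= a]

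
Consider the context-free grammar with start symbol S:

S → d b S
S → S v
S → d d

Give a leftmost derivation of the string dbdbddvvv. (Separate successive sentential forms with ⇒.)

S ⇒ Sv   [S → S v]
Sv ⇒ dbSv   [S → d b S]
dbSv ⇒ dbdbSv   [S → d b S]
dbdbSv ⇒ dbdbSvv   [S → S v]
dbdbSvv ⇒ dbdbSvvv   [S → S v]
dbdbSvvv ⇒ dbdbddvvv   [S → d d]

S ⇒ Sv ⇒ dbSv ⇒ dbdbSv ⇒ dbdbSvv ⇒ dbdbSvvv ⇒ dbdbddvvv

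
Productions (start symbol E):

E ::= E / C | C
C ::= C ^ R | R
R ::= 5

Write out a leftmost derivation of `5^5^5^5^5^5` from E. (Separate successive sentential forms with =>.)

E=>C=>C^R=>C^R^R=>C^R^R^R=>C^R^R^R^R=>C^R^R^R^R^R=>R^R^R^R^R^R=>5^R^R^R^R^R=>5^5^R^R^R^R=>5^5^5^R^R^R=>5^5^5^5^R^R=>5^5^5^5^5^R=>5^5^5^5^5^5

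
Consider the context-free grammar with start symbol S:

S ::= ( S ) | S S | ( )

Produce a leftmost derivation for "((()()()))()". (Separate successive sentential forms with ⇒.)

S⇒SS⇒(S)S⇒((S))S⇒((SS))S⇒((SSS))S⇒((()SS))S⇒((()()S))S⇒((()()()))S⇒((()()()))()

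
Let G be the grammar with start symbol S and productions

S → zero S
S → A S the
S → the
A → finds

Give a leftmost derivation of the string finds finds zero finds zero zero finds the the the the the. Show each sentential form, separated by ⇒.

S ⇒ A S the ⇒ finds S the ⇒ finds A S the the ⇒ finds finds S the the ⇒ finds finds zero S the the ⇒ finds finds zero A S the the the ⇒ finds finds zero finds S the the the ⇒ finds finds zero finds zero S the the the ⇒ finds finds zero finds zero zero S the the the ⇒ finds finds zero finds zero zero A S the the the the ⇒ finds finds zero finds zero zero finds S the the the the ⇒ finds finds zero finds zero zero finds the the the the the

S ⇒ A S the   [S → A S the]
A S the ⇒ finds S the   [A → finds]
finds S the ⇒ finds A S the the   [S → A S the]
finds A S the the ⇒ finds finds S the the   [A → finds]
finds finds S the the ⇒ finds finds zero S the the   [S → zero S]
finds finds zero S the the ⇒ finds finds zero A S the the the   [S → A S the]
finds finds zero A S the the the ⇒ finds finds zero finds S the the the   [A → finds]
finds finds zero finds S the the the ⇒ finds finds zero finds zero S the the the   [S → zero S]
finds finds zero finds zero S the the the ⇒ finds finds zero finds zero zero S the the the   [S → zero S]
finds finds zero finds zero zero S the the the ⇒ finds finds zero finds zero zero A S the the the the   [S → A S the]
finds finds zero finds zero zero A S the the the the ⇒ finds finds zero finds zero zero finds S the the the the   [A → finds]
finds finds zero finds zero zero finds S the the the the ⇒ finds finds zero finds zero zero finds the the the the the   [S → the]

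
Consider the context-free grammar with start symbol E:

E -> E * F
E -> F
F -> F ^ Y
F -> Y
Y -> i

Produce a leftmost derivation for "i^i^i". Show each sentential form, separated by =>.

E => F   [E -> F]
F => F^Y   [F -> F ^ Y]
F^Y => F^Y^Y   [F -> F ^ Y]
F^Y^Y => Y^Y^Y   [F -> Y]
Y^Y^Y => i^Y^Y   [Y -> i]
i^Y^Y => i^i^Y   [Y -> i]
i^i^Y => i^i^i   [Y -> i]

E => F => F^Y => F^Y^Y => Y^Y^Y => i^Y^Y => i^i^Y => i^i^i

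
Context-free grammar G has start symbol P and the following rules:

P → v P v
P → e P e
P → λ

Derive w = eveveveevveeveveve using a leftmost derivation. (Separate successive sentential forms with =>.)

P => ePe => evPve => evePeve => evevPveve => evevePeveve => evevevPveveve => evevevePeveveve => eveveveePeeveveve => eveveveevPveeveveve => eveveveevveeveveve

P => ePe   [P → e P e]
ePe => evPve   [P → v P v]
evPve => evePeve   [P → e P e]
evePeve => evevPveve   [P → v P v]
evevPveve => evevePeveve   [P → e P e]
evevePeveve => evevevPveveve   [P → v P v]
evevevPveveve => evevevePeveveve   [P → e P e]
evevevePeveveve => eveveveePeeveveve   [P → e P e]
eveveveePeeveveve => eveveveevPveeveveve   [P → v P v]
eveveveevPveeveveve => eveveveevveeveveve   [P → λ]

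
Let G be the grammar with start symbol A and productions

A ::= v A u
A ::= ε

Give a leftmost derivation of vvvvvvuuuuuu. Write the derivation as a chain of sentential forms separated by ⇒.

A ⇒ vAu ⇒ vvAuu ⇒ vvvAuuu ⇒ vvvvAuuuu ⇒ vvvvvAuuuuu ⇒ vvvvvvAuuuuuu ⇒ vvvvvvuuuuuu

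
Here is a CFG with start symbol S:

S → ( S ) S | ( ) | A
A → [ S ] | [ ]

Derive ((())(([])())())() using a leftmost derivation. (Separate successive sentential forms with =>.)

S => (S)S   [S → ( S ) S]
(S)S => ((S)S)S   [S → ( S ) S]
((S)S)S => ((())S)S   [S → ( )]
((())S)S => ((())(S)S)S   [S → ( S ) S]
((())(S)S)S => ((())((S)S)S)S   [S → ( S ) S]
((())((S)S)S)S => ((())((A)S)S)S   [S → A]
((())((A)S)S)S => ((())(([])S)S)S   [A → [ ]]
((())(([])S)S)S => ((())(([])())S)S   [S → ( )]
((())(([])())S)S => ((())(([])())())S   [S → ( )]
((())(([])())())S => ((())(([])())())()   [S → ( )]

S=>(S)S=>((S)S)S=>((())S)S=>((())(S)S)S=>((())((S)S)S)S=>((())((A)S)S)S=>((())(([])S)S)S=>((())(([])())S)S=>((())(([])())())S=>((())(([])())())()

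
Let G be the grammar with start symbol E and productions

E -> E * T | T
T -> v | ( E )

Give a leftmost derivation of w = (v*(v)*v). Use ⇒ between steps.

E ⇒ T   [E -> T]
T ⇒ (E)   [T -> ( E )]
(E) ⇒ (E*T)   [E -> E * T]
(E*T) ⇒ (E*T*T)   [E -> E * T]
(E*T*T) ⇒ (T*T*T)   [E -> T]
(T*T*T) ⇒ (v*T*T)   [T -> v]
(v*T*T) ⇒ (v*(E)*T)   [T -> ( E )]
(v*(E)*T) ⇒ (v*(T)*T)   [E -> T]
(v*(T)*T) ⇒ (v*(v)*T)   [T -> v]
(v*(v)*T) ⇒ (v*(v)*v)   [T -> v]

E ⇒ T ⇒ (E) ⇒ (E*T) ⇒ (E*T*T) ⇒ (T*T*T) ⇒ (v*T*T) ⇒ (v*(E)*T) ⇒ (v*(T)*T) ⇒ (v*(v)*T) ⇒ (v*(v)*v)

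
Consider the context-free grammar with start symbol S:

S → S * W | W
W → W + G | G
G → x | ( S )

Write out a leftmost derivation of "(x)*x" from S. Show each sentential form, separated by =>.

S => S*W   [S → S * W]
S*W => W*W   [S → W]
W*W => G*W   [W → G]
G*W => (S)*W   [G → ( S )]
(S)*W => (W)*W   [S → W]
(W)*W => (G)*W   [W → G]
(G)*W => (x)*W   [G → x]
(x)*W => (x)*G   [W → G]
(x)*G => (x)*x   [G → x]

S => S*W => W*W => G*W => (S)*W => (W)*W => (G)*W => (x)*W => (x)*G => (x)*x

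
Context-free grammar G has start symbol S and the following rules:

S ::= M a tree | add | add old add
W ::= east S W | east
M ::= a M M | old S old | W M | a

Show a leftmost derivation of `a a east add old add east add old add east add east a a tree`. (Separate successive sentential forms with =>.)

S => M a tree   [S ::= M a tree]
M a tree => a M M a tree   [M ::= a M M]
a M M a tree => a a M a tree   [M ::= a]
a a M a tree => a a W M a tree   [M ::= W M]
a a W M a tree => a a east S W M a tree   [W ::= east S W]
a a east S W M a tree => a a east add old add W M a tree   [S ::= add old add]
a a east add old add W M a tree => a a east add old add east S W M a tree   [W ::= east S W]
a a east add old add east S W M a tree => a a east add old add east add old add W M a tree   [S ::= add old add]
a a east add old add east add old add W M a tree => a a east add old add east add old add east S W M a tree   [W ::= east S W]
a a east add old add east add old add east S W M a tree => a a east add old add east add old add east add W M a tree   [S ::= add]
a a east add old add east add old add east add W M a tree => a a east add old add east add old add east add east M a tree   [W ::= east]
a a east add old add east add old add east add east M a tree => a a east add old add east add old add east add east a a tree   [M ::= a]

S => M a tree => a M M a tree => a a M a tree => a a W M a tree => a a east S W M a tree => a a east add old add W M a tree => a a east add old add east S W M a tree => a a east add old add east add old add W M a tree => a a east add old add east add old add east S W M a tree => a a east add old add east add old add east add W M a tree => a a east add old add east add old add east add east M a tree => a a east add old add east add old add east add east a a tree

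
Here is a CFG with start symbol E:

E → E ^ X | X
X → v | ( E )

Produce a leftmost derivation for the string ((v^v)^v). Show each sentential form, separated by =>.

E=>X=>(E)=>(E^X)=>(X^X)=>((E)^X)=>((E^X)^X)=>((X^X)^X)=>((v^X)^X)=>((v^v)^X)=>((v^v)^v)

E => X   [E → X]
X => (E)   [X → ( E )]
(E) => (E^X)   [E → E ^ X]
(E^X) => (X^X)   [E → X]
(X^X) => ((E)^X)   [X → ( E )]
((E)^X) => ((E^X)^X)   [E → E ^ X]
((E^X)^X) => ((X^X)^X)   [E → X]
((X^X)^X) => ((v^X)^X)   [X → v]
((v^X)^X) => ((v^v)^X)   [X → v]
((v^v)^X) => ((v^v)^v)   [X → v]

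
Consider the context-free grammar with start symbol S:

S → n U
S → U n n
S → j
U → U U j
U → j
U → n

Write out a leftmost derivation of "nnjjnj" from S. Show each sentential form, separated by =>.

S => nU   [S → n U]
nU => nUUj   [U → U U j]
nUUj => nUUjUj   [U → U U j]
nUUjUj => nnUjUj   [U → n]
nnUjUj => nnjjUj   [U → j]
nnjjUj => nnjjnj   [U → n]

S => nU => nUUj => nUUjUj => nnUjUj => nnjjUj => nnjjnj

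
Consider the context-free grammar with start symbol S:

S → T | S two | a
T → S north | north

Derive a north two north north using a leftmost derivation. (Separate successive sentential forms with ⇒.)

S ⇒ T ⇒ S north ⇒ T north ⇒ S north north ⇒ S two north north ⇒ T two north north ⇒ S north two north north ⇒ a north two north north

S ⇒ T   [S → T]
T ⇒ S north   [T → S north]
S north ⇒ T north   [S → T]
T north ⇒ S north north   [T → S north]
S north north ⇒ S two north north   [S → S two]
S two north north ⇒ T two north north   [S → T]
T two north north ⇒ S north two north north   [T → S north]
S north two north north ⇒ a north two north north   [S → a]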